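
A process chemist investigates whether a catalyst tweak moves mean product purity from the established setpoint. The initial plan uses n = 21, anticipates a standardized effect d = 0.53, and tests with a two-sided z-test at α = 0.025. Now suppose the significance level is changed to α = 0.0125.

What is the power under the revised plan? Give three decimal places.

δ = d·√n = 0.53 × √21 = 2.4288 (unchanged). New critical value: z_{0.0063} = 2.498.
Revised power = Φ(δ − 2.498) + Φ(−δ − 2.498) = Φ(-0.069) + Φ(-4.926) = 0.4725 + 0.0000 = 0.4725.

Power ≈ 0.473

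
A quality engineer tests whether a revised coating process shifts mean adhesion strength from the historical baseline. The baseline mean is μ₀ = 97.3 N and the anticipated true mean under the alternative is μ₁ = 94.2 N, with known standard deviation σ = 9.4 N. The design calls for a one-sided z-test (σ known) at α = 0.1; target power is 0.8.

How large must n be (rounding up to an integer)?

Standardized effect: d = |μ₁ − μ₀| / σ = |94.2 − 97.3| / 9.4 = 0.3298
Set Φ(δ − 1.282) = 0.8; then δ − 1.282 = Φ⁻¹(0.8) = 0.842, giving δ = 2.123.
δ = d·√n ⇒ n = (δ/d)² = (2.123 / 0.3298)² = 41.45.
Rounding up, n = 42.

n = 42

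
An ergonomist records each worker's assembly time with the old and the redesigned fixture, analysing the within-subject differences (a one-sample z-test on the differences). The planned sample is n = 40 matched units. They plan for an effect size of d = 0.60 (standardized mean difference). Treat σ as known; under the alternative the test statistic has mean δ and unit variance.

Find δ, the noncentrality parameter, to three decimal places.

δ = d·√n = 0.60 × √40 = 3.7947

δ ≈ 3.795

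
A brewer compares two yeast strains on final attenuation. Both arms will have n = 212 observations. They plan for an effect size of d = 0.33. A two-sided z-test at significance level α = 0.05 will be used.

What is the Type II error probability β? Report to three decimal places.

β ≈ 0.075

Noncentrality parameter: δ = d·√(n/2) = 0.33 × √(212/2) = 3.3976
Critical value for a two-sided test at α = 0.05: z_{α/2} = 1.960.
Power = Φ(δ − 1.960) + Φ(−δ − 1.960) = Φ(1.438) + Φ(-5.358) = 0.9247 + 0.0000 = 0.9247.
Type II error: β = 1 − power = 1 − 0.9247 = 0.0753.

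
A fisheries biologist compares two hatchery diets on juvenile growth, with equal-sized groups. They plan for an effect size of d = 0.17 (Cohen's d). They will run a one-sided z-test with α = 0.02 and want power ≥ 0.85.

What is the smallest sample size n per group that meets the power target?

n = 661 per group

Set Φ(δ − 2.054) = 0.85; then δ − 2.054 = Φ⁻¹(0.85) = 1.036, giving δ = 3.090.
δ = d·√(n/2) ⇒ n = 2(δ/d)² = 2 × (3.090 / 0.17)² = 660.85.
Rounding up, n = 661 per group.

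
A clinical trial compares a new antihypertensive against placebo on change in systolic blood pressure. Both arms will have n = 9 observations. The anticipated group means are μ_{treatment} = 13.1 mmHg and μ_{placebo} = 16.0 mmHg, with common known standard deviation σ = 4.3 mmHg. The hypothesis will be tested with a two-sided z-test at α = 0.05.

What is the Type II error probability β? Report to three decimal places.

β ≈ 0.701

Standardized effect: d = |μ_{treatment} − μ_{placebo}| / σ = |13.1 − 16.0| / 4.3 = 0.6744
Noncentrality parameter: δ = d·√(n/2) = 0.6744 × √(9/2) = 1.4307
Two-sided α = 0.05 → critical value z_{0.025} = 1.960.
Power = Φ(δ − 1.960) + Φ(−δ − 1.960) = Φ(-0.529) + Φ(-3.391) = 0.2983 + 0.0003 = 0.2986.
Type II error: β = 1 − power = 1 − 0.2986 = 0.7014.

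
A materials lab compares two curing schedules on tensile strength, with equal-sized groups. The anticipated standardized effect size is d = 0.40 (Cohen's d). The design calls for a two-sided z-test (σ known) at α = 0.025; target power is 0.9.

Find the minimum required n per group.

n = 156 per group

For power 0.9 need Φ(δ − z_{0.0125}) = 0.9, so δ = z_{0.0125} + z_{0.10} = 2.241 + 1.282 = 3.523.
(Ignoring the negligible lower-tail rejection probability gives the usual closed-form inversion.)
δ = d·√(n/2) ⇒ n = 2(δ/d)² = 2 × (3.523 / 0.40)² = 155.14.
Rounding up, n = 156 per group.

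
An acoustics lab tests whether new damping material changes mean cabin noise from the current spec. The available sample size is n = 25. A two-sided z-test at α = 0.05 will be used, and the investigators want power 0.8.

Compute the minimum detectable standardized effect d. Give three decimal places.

d ≈ 0.560

Need Φ(δ − 1.960) = 0.8, so δ = 1.960 + 0.842 = 2.802.
(Lower-tail contribution to power is negligible for δ > 0.)
δ = d·√n ⇒ d = δ/√n = 2.802/√25 = 0.5603.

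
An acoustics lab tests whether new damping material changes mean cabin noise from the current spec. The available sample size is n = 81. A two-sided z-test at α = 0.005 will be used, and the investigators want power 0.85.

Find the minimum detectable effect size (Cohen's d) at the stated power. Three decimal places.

d ≈ 0.427

Need Φ(δ − 2.807) = 0.85, so δ = 2.807 + 1.036 = 3.843.
(Lower-tail contribution to power is negligible for δ > 0.)
δ = d·√n ⇒ d = δ/√n = 3.843/√81 = 0.4271.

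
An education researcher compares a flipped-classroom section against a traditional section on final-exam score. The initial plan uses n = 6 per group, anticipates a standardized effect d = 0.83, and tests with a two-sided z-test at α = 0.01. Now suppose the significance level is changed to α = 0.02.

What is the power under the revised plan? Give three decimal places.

δ = d·√(n/2) = 0.83 × √(6/2) = 1.4376 (unchanged). New critical value: z_{0.01} = 2.326.
Revised power = Φ(δ − 2.326) + Φ(−δ − 2.326) = Φ(-0.889) + Φ(-3.764) = 0.1871 + 0.0001 = 0.1872.

Power ≈ 0.187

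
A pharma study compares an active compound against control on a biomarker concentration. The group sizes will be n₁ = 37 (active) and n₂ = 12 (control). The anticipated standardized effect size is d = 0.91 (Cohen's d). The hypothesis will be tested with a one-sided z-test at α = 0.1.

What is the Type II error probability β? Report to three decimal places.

β ≈ 0.072

Noncentrality parameter: δ = d / √(1/n₁ + 1/n₂) = 0.91 / √(1/37 + 1/12) = 2.7393
One-sided α = 0.1 → critical value z_{0.1} = 1.282.
Power = Φ(δ − 1.282) = Φ(1.458) = 0.9275.
Type II error: β = 1 − power = 1 − 0.9275 = 0.0725.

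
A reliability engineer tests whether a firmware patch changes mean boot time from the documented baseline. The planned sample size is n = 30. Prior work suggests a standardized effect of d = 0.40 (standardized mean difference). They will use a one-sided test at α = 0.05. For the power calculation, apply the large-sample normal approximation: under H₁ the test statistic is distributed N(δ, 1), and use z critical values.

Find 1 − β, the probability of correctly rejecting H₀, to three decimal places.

Noncentrality parameter: δ = d·√n = 0.40 × √30 = 2.1909
Critical value for a one-sided test at α = 0.05: z_α = 1.645.
Power = Φ(δ − 1.645) = Φ(0.546) = 0.7075.

Power ≈ 0.707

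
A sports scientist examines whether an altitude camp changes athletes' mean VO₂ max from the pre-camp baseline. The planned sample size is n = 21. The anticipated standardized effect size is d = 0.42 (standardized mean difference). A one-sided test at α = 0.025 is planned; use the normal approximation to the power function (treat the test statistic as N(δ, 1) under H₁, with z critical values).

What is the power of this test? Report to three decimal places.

Noncentrality parameter: δ = d·√n = 0.42 × √21 = 1.9247
One-sided α = 0.025 → critical value z_{0.025} = 1.960.
Power = P(Z > 1.960 − δ) = Φ(-0.035) = 0.4859.

Power ≈ 0.486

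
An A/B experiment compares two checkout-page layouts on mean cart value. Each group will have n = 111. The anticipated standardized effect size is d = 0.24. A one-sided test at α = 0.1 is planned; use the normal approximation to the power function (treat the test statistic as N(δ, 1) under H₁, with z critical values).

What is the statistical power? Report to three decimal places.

Power ≈ 0.694

Noncentrality parameter: δ = d·√(n/2) = 0.24 × √(111/2) = 1.7880
Critical value for a one-sided test at α = 0.1: z_α = 1.282.
Power = Φ(δ − 1.282) = Φ(0.506) = 0.6937.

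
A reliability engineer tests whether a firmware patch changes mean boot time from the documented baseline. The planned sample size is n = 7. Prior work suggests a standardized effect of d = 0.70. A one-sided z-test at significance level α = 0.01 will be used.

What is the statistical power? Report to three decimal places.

Power ≈ 0.318

Noncentrality parameter: λ = d·√n = 0.70 × √7 = 1.8520
Critical value for a one-sided test at α = 0.01: z_α = 2.326.
Power = Φ(λ − 2.326) = Φ(-0.474) = 0.3176.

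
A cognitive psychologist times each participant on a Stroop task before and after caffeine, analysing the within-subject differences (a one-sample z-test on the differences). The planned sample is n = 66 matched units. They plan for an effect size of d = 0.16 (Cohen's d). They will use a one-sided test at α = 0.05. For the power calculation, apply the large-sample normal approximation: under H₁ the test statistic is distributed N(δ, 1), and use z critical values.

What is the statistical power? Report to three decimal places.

Noncentrality parameter: δ = d·√n = 0.16 × √66 = 1.2998
Critical value for a one-sided test at α = 0.05: z_α = 1.645.
Power = Φ(δ − 1.645) = Φ(-0.345) = 0.3650.

Power ≈ 0.365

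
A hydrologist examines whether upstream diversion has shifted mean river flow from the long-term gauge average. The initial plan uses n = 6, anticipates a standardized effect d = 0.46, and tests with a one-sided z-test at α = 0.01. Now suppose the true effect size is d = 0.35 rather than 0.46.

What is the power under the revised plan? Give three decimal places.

Power ≈ 0.071

With d = 0.35: δ = d·√n = 0.35 × √6 = 0.8573. Critical value z_{0.01} = 2.326.
Revised power = Φ(δ − 2.326) = Φ(-1.469) = 0.0709.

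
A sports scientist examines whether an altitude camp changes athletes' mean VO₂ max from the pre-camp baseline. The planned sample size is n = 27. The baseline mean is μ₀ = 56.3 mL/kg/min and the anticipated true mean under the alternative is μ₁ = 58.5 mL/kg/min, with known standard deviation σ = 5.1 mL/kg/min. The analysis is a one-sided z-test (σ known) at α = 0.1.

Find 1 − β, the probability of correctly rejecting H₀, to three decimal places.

Standardized effect: d = |μ₁ − μ₀| / σ = |58.5 − 56.3| / 5.1 = 0.4314
Noncentrality parameter: δ = d·√n = 0.4314 × √27 = 2.2415
Critical value for a one-sided test at α = 0.1: z_α = 1.282.
Power = Φ(δ − 1.282) = Φ(0.960) = 0.8315.

Power ≈ 0.831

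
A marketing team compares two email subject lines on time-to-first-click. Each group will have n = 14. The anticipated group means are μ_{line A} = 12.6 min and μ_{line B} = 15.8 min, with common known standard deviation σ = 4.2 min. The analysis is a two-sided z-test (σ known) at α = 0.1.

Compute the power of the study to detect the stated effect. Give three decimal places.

Standardized effect: d = |μ_{line A} − μ_{line B}| / σ = |12.6 − 15.8| / 4.2 = 0.7619
Noncentrality parameter: λ = d·√(n/2) = 0.7619 × √(14/2) = 2.0158
Critical value for a two-sided test at α = 0.1: z_{α/2} = 1.645.
Power = Φ(λ − 1.645) + Φ(−λ − 1.645) = Φ(0.371) + Φ(-3.661) = 0.6447 + 0.0001 = 0.6448.

Power ≈ 0.645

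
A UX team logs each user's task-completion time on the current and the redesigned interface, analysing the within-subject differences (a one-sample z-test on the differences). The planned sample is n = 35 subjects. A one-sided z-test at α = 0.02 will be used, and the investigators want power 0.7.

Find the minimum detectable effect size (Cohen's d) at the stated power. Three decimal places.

Need Φ(δ − 2.054) = 0.7, so δ = 2.054 + 0.524 = 2.578.
δ = d·√n ⇒ d = δ/√n = 2.578/√35 = 0.4358.

d ≈ 0.436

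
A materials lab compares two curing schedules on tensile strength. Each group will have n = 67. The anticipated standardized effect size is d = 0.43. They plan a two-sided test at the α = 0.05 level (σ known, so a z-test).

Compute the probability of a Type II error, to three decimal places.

β ≈ 0.298

Noncentrality parameter: δ = d·√(n/2) = 0.43 × √(67/2) = 2.4888
Critical value for a two-sided test at α = 0.05: z_{α/2} = 1.960.
Power = Φ(δ − 1.960) + Φ(−δ − 1.960) = Φ(0.529) + Φ(-4.449) = 0.7015 + 0.0000 = 0.7015.
Type II error: β = 1 − power = 1 − 0.7015 = 0.2985.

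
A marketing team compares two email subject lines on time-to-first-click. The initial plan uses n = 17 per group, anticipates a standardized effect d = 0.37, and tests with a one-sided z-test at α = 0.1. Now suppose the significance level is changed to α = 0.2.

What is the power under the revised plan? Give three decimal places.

δ = d·√(n/2) = 0.37 × √(17/2) = 1.0787 (unchanged). New critical value: z_{0.2} = 0.842.
Revised power = Φ(δ − 0.842) = Φ(0.237) = 0.5937.

Power ≈ 0.594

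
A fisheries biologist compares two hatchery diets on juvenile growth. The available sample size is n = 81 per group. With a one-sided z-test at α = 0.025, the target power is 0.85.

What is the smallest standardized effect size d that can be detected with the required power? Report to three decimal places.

Need Φ(δ − 1.960) = 0.85, so δ = 1.960 + 1.036 = 2.996.
δ = d·√(n/2) ⇒ d = δ/√(n/2) = 2.996/√(81/2) = 0.4708.

d ≈ 0.471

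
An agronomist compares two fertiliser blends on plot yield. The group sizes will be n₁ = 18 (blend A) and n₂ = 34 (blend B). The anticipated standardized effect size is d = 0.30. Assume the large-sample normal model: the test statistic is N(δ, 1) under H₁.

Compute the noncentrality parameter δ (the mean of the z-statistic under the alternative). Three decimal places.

The noncentrality parameter scales effect size by the design's sample-size factor: δ = d / √(1/n₁ + 1/n₂) = 0.30 / √(1/18 + 1/34) = 1.0292

δ ≈ 1.029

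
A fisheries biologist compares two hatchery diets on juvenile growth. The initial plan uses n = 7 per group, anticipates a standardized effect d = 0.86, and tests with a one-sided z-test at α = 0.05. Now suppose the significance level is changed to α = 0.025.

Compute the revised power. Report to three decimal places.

Power ≈ 0.363

δ = d·√(n/2) = 0.86 × √(7/2) = 1.6089 (unchanged). New critical value: z_{0.025} = 1.960.
Revised power = P(Z > 1.960 − δ) = Φ(-0.351) = 0.3628.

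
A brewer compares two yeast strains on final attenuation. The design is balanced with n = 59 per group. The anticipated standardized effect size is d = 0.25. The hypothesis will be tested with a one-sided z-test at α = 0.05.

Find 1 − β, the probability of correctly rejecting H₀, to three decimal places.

Power ≈ 0.387

Noncentrality parameter: δ = d·√(n/2) = 0.25 × √(59/2) = 1.3578
Critical value for a one-sided test at α = 0.05: z_α = 1.645.
Power = Φ(δ − 1.645) = Φ(-0.287) = 0.3871.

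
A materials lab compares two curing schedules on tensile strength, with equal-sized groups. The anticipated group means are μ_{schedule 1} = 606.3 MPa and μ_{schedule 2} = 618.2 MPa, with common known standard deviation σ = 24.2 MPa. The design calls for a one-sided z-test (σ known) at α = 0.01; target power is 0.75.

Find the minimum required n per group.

Standardized effect: d = |μ_{schedule 1} − μ_{schedule 2}| / σ = |606.3 − 618.2| / 24.2 = 0.4917
For power 0.75 need Φ(δ − z_{0.01}) = 0.75, so δ = z_{0.01} + z_{0.25} = 2.326 + 0.674 = 3.001.
δ = d·√(n/2) ⇒ n = 2(δ/d)² = 2 × (3.001 / 0.4917)² = 74.48.
Rounding up, n = 75 per group.

n = 75 per group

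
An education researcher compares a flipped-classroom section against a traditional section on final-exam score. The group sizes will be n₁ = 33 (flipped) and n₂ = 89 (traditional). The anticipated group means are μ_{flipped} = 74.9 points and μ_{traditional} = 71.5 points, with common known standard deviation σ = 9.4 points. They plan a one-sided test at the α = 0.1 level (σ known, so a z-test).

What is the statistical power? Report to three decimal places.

Power ≈ 0.689

Standardized effect: d = |μ_{flipped} − μ_{traditional}| / σ = |74.9 − 71.5| / 9.4 = 0.3617
Noncentrality parameter: δ = d / √(1/n₁ + 1/n₂) = 0.3617 / √(1/33 + 1/89) = 1.7747
Critical value for a one-sided test at α = 0.1: z_α = 1.282.
Power = Φ(δ − 1.282) = Φ(0.493) = 0.6890.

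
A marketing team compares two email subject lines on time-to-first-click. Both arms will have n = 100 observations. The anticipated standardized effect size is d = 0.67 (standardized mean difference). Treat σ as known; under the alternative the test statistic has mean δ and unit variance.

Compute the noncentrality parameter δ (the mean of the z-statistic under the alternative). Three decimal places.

δ = d·√(n/2) = 0.67 × √(100/2) = 4.7376

δ ≈ 4.738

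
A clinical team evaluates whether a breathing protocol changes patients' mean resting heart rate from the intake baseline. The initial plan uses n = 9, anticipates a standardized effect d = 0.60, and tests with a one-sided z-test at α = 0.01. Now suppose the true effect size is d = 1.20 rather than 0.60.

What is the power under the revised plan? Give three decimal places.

Power ≈ 0.899

With d = 1.20: δ = d·√n = 1.20 × √9 = 3.6000. Critical value z_{0.01} = 2.326.
Revised power = Φ(δ − 2.326) = Φ(1.274) = 0.8986.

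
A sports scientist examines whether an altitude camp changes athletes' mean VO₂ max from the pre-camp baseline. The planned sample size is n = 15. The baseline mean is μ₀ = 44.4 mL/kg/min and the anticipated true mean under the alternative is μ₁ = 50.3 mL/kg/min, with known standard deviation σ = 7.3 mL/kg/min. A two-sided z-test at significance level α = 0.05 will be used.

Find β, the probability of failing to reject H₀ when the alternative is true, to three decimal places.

β ≈ 0.121

Standardized effect: d = |μ₁ − μ₀| / σ = |50.3 − 44.4| / 7.3 = 0.8082
Noncentrality parameter: δ = d·√n = 0.8082 × √15 = 3.1302
Critical value for a two-sided test at α = 0.05: z_{α/2} = 1.960.
Power = Φ(δ − 1.960) + Φ(−δ − 1.960) = Φ(1.170) + Φ(-5.090) = 0.8791 + 0.0000 = 0.8791.
Type II error: β = 1 − power = 1 − 0.8791 = 0.1209.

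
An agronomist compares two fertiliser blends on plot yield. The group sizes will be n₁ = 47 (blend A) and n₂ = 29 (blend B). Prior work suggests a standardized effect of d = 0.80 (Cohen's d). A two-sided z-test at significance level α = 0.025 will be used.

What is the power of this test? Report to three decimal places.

Power ≈ 0.874

Noncentrality parameter: δ = d / √(1/n₁ + 1/n₂) = 0.80 / √(1/47 + 1/29) = 3.3879
Two-sided α = 0.025 → critical value z_{0.0125} = 2.241.
Power = Φ(δ − 2.241) + Φ(−δ − 2.241) = Φ(1.147) + Φ(-5.629) = 0.8742 + 0.0000 = 0.8742.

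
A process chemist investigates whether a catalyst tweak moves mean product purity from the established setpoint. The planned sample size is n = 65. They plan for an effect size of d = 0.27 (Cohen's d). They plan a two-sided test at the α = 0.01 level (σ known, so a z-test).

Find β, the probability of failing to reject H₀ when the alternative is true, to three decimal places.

Noncentrality parameter: δ = d·√n = 0.27 × √65 = 2.1768
Critical value for a two-sided test at α = 0.01: z_{α/2} = 2.576.
Power = Φ(δ − 2.576) + Φ(−δ − 2.576) = Φ(-0.399) + Φ(-4.753) = 0.3449 + 0.0000 = 0.3449.
Type II error: β = 1 − power = 1 − 0.3449 = 0.6551.

β ≈ 0.655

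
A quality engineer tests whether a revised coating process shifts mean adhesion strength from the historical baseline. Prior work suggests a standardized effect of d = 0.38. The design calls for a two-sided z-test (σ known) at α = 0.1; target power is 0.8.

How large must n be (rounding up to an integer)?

n = 43

For power 0.8 need Φ(δ − z_{0.05}) = 0.8, so δ = z_{0.05} + z_{0.20} = 1.645 + 0.842 = 2.486.
(Ignoring the negligible lower-tail rejection probability gives the usual closed-form inversion.)
δ = d·√n ⇒ n = (δ/d)² = (2.486 / 0.38)² = 42.82.
Rounding up, n = 43.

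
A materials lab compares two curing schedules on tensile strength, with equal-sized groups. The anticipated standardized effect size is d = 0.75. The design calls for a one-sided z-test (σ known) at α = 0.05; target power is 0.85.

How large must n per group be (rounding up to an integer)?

n = 26 per group

Set Φ(δ − 1.645) = 0.85; then δ − 1.645 = Φ⁻¹(0.85) = 1.036, giving δ = 2.681.
δ = d·√(n/2) ⇒ n = 2(δ/d)² = 2 × (2.681 / 0.75)² = 25.56.
Round up to the next whole unit.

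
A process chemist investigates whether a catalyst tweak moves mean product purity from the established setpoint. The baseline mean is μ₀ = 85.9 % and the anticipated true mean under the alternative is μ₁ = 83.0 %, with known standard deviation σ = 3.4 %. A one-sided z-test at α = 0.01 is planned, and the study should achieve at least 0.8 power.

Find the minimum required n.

n = 14

Standardized effect: d = |μ₁ − μ₀| / σ = |83.0 − 85.9| / 3.4 = 0.8529
For power 0.8 need Φ(δ − z_{0.01}) = 0.8, so δ = z_{0.01} + z_{0.20} = 2.326 + 0.842 = 3.168.
δ = d·√n ⇒ n = (δ/d)² = (3.168 / 0.8529)² = 13.80.
Round up to the next whole unit.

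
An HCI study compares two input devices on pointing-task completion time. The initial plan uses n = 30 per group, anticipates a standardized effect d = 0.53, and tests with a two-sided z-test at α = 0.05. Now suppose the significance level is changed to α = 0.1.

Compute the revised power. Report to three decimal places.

δ = d·√(n/2) = 0.53 × √(30/2) = 2.0527 (unchanged). New critical value: z_{0.05} = 1.645.
Revised power = Φ(δ − 1.645) + Φ(−δ − 1.645) = Φ(0.408) + Φ(-3.698) = 0.6583 + 0.0001 = 0.6584.

Power ≈ 0.658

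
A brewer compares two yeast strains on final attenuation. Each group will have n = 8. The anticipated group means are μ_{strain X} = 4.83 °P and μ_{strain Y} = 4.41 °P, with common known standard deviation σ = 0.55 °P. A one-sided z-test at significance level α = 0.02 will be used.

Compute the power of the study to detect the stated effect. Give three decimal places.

Standardized effect: d = |μ_{strain X} − μ_{strain Y}| / σ = |4.83 − 4.41| / 0.55 = 0.7636
Noncentrality parameter: δ = d·√(n/2) = 0.7636 × √(8/2) = 1.5273
Critical value for a one-sided test at α = 0.02: z_α = 2.054.
Power = P(Z > 2.054 − δ) = Φ(-0.526) = 0.2993.

Power ≈ 0.299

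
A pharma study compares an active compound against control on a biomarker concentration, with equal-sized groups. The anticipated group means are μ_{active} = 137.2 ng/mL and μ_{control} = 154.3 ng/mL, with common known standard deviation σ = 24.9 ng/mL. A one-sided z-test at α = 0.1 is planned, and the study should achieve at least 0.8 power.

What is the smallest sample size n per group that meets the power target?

Standardized effect: d = |μ_{active} − μ_{control}| / σ = |137.2 − 154.3| / 24.9 = 0.6867
Set Φ(δ − 1.282) = 0.8; then δ − 1.282 = Φ⁻¹(0.8) = 0.842, giving δ = 2.123.
δ = d·√(n/2) ⇒ n = 2(δ/d)² = 2 × (2.123 / 0.6867)² = 19.12.
Round up to the next whole unit.

n = 20 per group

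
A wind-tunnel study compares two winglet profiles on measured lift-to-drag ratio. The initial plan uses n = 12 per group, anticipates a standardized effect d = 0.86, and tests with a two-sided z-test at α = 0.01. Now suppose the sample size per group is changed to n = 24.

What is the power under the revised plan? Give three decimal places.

Power ≈ 0.657

With n = 24 per group: δ = d·√(n/2) = 0.86 × √(24/2) = 2.9791. Critical value z_{0.005} = 2.576.
Revised power = Φ(δ − 2.576) + Φ(−δ − 2.576) = Φ(0.403) + Φ(-5.555) = 0.6566 + 0.0000 = 0.6566.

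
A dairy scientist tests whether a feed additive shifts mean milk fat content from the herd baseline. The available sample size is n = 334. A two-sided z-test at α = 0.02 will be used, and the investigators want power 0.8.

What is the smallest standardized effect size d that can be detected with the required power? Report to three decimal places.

Required noncentrality: δ = z_{0.01} + z_{0.20} = 2.326 + 0.842 = 3.168.
(Lower-tail contribution to power is negligible for δ > 0.)
δ = d·√n ⇒ d = δ/√n = 3.168/√334 = 0.1733.

d ≈ 0.173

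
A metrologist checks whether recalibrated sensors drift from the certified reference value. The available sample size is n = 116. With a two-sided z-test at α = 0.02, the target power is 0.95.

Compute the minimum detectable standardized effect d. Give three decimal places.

d ≈ 0.369

Need Φ(δ − 2.326) = 0.95, so δ = 2.326 + 1.645 = 3.971.
(The second rejection-region term Φ(−δ − z_{α/2}) is negligible and dropped.)
δ = d·√n ⇒ d = δ/√n = 3.971/√116 = 0.3687.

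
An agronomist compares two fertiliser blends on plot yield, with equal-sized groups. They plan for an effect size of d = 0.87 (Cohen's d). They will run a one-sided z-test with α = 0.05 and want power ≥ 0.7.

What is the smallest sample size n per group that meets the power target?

Set Φ(δ − 1.645) = 0.7; then δ − 1.645 = Φ⁻¹(0.7) = 0.524, giving δ = 2.169.
δ = d·√(n/2) ⇒ n = 2(δ/d)² = 2 × (2.169 / 0.87)² = 12.43.
Round up to the next whole unit.

n = 13 per group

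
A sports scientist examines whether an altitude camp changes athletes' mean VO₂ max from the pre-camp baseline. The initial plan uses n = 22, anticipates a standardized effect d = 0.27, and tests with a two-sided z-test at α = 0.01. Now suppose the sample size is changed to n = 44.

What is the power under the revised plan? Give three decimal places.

With n = 44: δ = d·√n = 0.27 × √44 = 1.7910. Critical value z_{0.005} = 2.576.
Revised power = Φ(δ − 2.576) + Φ(−δ − 2.576) = Φ(-0.785) + Φ(-4.367) = 0.2163 + 0.0000 = 0.2163.

Power ≈ 0.216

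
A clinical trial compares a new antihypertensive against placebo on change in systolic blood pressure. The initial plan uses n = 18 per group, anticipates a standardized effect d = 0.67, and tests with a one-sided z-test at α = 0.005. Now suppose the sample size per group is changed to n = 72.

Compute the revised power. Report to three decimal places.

With n = 72 per group: δ = d·√(n/2) = 0.67 × √(72/2) = 4.0200. Critical value z_{0.005} = 2.576.
Revised power = P(Z > 2.576 − δ) = Φ(1.444) = 0.9257.

Power ≈ 0.926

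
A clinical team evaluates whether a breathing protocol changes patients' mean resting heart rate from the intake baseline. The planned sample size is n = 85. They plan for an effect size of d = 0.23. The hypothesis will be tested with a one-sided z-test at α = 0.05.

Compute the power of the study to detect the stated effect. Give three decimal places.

Power ≈ 0.683

Noncentrality parameter: λ = d·√n = 0.23 × √85 = 2.1205
Critical value for a one-sided test at α = 0.05: z_α = 1.645.
Power = P(Z > 1.645 − λ) = Φ(0.476) = 0.6828.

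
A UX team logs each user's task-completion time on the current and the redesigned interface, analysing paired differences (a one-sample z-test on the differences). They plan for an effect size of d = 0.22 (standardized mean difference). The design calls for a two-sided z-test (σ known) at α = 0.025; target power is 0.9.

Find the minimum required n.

n = 257

For power 0.9 need Φ(δ − z_{0.0125}) = 0.9, so δ = z_{0.0125} + z_{0.10} = 2.241 + 1.282 = 3.523.
(The Φ(−δ − z_{α/2}) term is vanishingly small for δ > 0 and is dropped in the standard sample-size formula.)
δ = d·√n ⇒ n = (δ/d)² = (3.523 / 0.22)² = 256.43.
Round up to the next whole unit.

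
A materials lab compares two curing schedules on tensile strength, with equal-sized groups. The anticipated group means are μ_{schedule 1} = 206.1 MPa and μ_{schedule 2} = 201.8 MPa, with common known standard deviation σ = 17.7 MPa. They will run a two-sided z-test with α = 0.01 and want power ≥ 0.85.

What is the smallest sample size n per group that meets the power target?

Standardized effect: d = |μ_{schedule 1} − μ_{schedule 2}| / σ = |206.1 − 201.8| / 17.7 = 0.2429
For power 0.85 need Φ(δ − z_{0.005}) = 0.85, so δ = z_{0.005} + z_{0.15} = 2.576 + 1.036 = 3.612.
(Ignoring the negligible lower-tail rejection probability gives the usual closed-form inversion.)
δ = d·√(n/2) ⇒ n = 2(δ/d)² = 2 × (3.612 / 0.2429)² = 442.18.
Rounding up, n = 443 per group.

n = 443 per group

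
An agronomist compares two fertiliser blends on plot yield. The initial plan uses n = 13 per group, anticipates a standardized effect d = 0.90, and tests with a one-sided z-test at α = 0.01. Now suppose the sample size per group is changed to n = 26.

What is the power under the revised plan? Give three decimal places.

With n = 26 per group: δ = d·√(n/2) = 0.90 × √(26/2) = 3.2450. Critical value z_{0.01} = 2.326.
Revised power = Φ(δ − 2.326) = Φ(0.919) = 0.8209.

Power ≈ 0.821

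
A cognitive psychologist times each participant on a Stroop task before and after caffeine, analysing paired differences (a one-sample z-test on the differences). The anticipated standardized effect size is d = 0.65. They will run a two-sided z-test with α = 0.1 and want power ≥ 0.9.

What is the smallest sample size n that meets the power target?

Set Φ(δ − 1.645) = 0.9; then δ − 1.645 = Φ⁻¹(0.9) = 1.282, giving δ = 2.926.
(For δ > 0 the lower-tail rejection region contributes negligibly to power, so the one-term inversion is standard.)
δ = d·√n ⇒ n = (δ/d)² = (2.926 / 0.65)² = 20.27.
Round up to the next whole unit.

n = 21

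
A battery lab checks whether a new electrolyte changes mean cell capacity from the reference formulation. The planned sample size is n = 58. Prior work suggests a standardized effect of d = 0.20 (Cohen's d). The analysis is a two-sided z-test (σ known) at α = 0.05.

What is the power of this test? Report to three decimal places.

Noncentrality parameter: δ = d·√n = 0.20 × √58 = 1.5232
Two-sided α = 0.05 → critical value z_{0.025} = 1.960.
Power = Φ(δ − 1.960) + Φ(−δ − 1.960) = Φ(-0.437) + Φ(-3.483) = 0.3311 + 0.0002 = 0.3314.

Power ≈ 0.331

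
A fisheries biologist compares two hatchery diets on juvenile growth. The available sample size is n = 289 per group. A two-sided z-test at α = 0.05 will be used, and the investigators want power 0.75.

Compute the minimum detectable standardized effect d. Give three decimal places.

d ≈ 0.219

Required noncentrality: δ = z_{0.025} + z_{0.25} = 1.960 + 0.674 = 2.634.
(The second rejection-region term Φ(−δ − z_{α/2}) is negligible and dropped.)
δ = d·√(n/2) ⇒ d = δ/√(n/2) = 2.634/√(289/2) = 0.2192.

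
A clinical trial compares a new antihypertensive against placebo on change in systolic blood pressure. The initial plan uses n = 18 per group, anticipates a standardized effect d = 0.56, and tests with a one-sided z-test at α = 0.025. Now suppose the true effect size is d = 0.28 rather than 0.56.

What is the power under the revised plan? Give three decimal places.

Power ≈ 0.131

With d = 0.28: δ = d·√(n/2) = 0.28 × √(18/2) = 0.8400. Critical value z_{0.025} = 1.960.
Revised power = Φ(δ − 1.960) = Φ(-1.120) = 0.1314.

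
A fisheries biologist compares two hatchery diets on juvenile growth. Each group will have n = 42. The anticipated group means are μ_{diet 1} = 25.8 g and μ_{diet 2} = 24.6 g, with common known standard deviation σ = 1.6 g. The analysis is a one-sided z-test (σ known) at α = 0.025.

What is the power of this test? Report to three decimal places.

Standardized effect: d = |μ_{diet 1} − μ_{diet 2}| / σ = |25.8 − 24.6| / 1.6 = 0.7500
Noncentrality parameter: δ = d·√(n/2) = 0.7500 × √(42/2) = 3.4369
Critical value for a one-sided test at α = 0.025: z_α = 1.960.
Power = P(Z > 1.960 − δ) = Φ(1.477) = 0.9302.

Power ≈ 0.930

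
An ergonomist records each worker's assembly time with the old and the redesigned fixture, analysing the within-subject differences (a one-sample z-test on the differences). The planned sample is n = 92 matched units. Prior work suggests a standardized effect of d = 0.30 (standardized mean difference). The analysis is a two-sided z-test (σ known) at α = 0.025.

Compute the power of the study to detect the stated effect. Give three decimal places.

Power ≈ 0.738

Noncentrality parameter: δ = d·√n = 0.30 × √92 = 2.8775
Critical value for a two-sided test at α = 0.025: z_{α/2} = 2.241.
Power = Φ(δ − 2.241) + Φ(−δ − 2.241) = Φ(0.636) + Φ(-5.119) = 0.7376 + 0.0000 = 0.7376.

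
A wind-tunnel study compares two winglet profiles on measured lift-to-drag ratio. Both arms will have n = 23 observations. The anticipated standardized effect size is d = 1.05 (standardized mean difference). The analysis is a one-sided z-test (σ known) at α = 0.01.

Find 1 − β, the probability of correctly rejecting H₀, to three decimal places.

Power ≈ 0.891

Noncentrality parameter: δ = d·√(n/2) = 1.05 × √(23/2) = 3.5607
One-sided α = 0.01 → critical value z_{0.01} = 2.326.
Power = P(Z > 2.326 − δ) = Φ(1.234) = 0.8915.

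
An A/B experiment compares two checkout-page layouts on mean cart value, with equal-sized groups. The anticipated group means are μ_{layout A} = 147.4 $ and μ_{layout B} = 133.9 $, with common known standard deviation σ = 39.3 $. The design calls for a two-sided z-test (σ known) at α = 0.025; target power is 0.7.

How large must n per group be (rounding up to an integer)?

Standardized effect: d = |μ_{layout A} − μ_{layout B}| / σ = |147.4 − 133.9| / 39.3 = 0.3435
Set Φ(δ − 2.241) = 0.7; then δ − 2.241 = Φ⁻¹(0.7) = 0.524, giving δ = 2.766.
(Ignoring the negligible lower-tail rejection probability gives the usual closed-form inversion.)
δ = d·√(n/2) ⇒ n = 2(δ/d)² = 2 × (2.766 / 0.3435)² = 129.66.
Round up to the next whole unit.

n = 130 per group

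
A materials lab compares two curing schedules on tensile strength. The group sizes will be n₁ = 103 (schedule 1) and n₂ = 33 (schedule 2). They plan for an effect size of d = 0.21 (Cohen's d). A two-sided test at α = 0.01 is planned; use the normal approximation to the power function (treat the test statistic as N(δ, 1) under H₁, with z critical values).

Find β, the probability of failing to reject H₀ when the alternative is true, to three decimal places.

Noncentrality parameter: δ = d / √(1/n₁ + 1/n₂) = 0.21 / √(1/103 + 1/33) = 1.0498
Critical value for a two-sided test at α = 0.01: z_{α/2} = 2.576.
Power = Φ(δ − 2.576) + Φ(−δ − 2.576) = Φ(-1.526) + Φ(-3.626) = 0.0635 + 0.0001 = 0.0637.
Type II error: β = 1 − power = 1 − 0.0637 = 0.9363.

β ≈ 0.936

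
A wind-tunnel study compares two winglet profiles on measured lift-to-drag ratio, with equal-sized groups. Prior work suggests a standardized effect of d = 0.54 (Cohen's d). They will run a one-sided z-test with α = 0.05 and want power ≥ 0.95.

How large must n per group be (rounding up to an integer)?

n = 75 per group

Set Φ(δ − 1.645) = 0.95; then δ − 1.645 = Φ⁻¹(0.95) = 1.645, giving δ = 3.290.
δ = d·√(n/2) ⇒ n = 2(δ/d)² = 2 × (3.290 / 0.54)² = 74.23.
Round up to the next whole unit.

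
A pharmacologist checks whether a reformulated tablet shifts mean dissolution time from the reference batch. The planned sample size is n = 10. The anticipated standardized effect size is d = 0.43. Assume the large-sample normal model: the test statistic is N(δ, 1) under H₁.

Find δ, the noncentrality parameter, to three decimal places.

δ ≈ 1.360

The noncentrality parameter scales effect size by the design's sample-size factor: δ = d·√n = 0.43 × √10 = 1.3598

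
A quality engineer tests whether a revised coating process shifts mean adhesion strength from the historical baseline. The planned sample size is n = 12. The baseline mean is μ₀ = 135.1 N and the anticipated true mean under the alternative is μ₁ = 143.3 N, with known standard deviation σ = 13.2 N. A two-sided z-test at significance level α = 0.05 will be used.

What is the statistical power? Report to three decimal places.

Power ≈ 0.576

Standardized effect: d = |μ₁ − μ₀| / σ = |143.3 − 135.1| / 13.2 = 0.6212
Noncentrality parameter: δ = d·√n = 0.6212 × √12 = 2.1519
Critical value for a two-sided test at α = 0.05: z_{α/2} = 1.960.
Power = Φ(δ − 1.960) + Φ(−δ − 1.960) = Φ(0.192) + Φ(-4.112) = 0.5761 + 0.0000 = 0.5761.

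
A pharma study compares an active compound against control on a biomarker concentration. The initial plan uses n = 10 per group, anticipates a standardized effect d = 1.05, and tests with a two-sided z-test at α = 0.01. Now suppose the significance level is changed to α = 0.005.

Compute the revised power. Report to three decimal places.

δ = d·√(n/2) = 1.05 × √(10/2) = 2.3479 (unchanged). New critical value: z_{0.0025} = 2.807.
Revised power = Φ(δ − 2.807) + Φ(−δ − 2.807) = Φ(-0.459) + Φ(-5.155) = 0.3231 + 0.0000 = 0.3231.

Power ≈ 0.323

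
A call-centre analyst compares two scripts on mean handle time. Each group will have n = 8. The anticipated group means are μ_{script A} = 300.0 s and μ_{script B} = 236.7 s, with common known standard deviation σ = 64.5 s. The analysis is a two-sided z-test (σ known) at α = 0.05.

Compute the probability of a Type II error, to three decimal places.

Standardized effect: d = |μ_{script A} − μ_{script B}| / σ = |300.0 − 236.7| / 64.5 = 0.9814
Noncentrality parameter: δ = d·√(n/2) = 0.9814 × √(8/2) = 1.9628
Critical value for a two-sided test at α = 0.05: z_{α/2} = 1.960.
Power = Φ(δ − 1.960) + Φ(−δ − 1.960) = Φ(0.003) + Φ(-3.923) = 0.5011 + 0.0000 = 0.5012.
Type II error: β = 1 − power = 1 − 0.5012 = 0.4988.

β ≈ 0.499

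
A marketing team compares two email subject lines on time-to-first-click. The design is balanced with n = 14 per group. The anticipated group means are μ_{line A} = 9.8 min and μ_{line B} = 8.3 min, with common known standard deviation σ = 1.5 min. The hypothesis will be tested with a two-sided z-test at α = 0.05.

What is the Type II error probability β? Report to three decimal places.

Standardized effect: d = |μ_{line A} − μ_{line B}| / σ = |9.8 − 8.3| / 1.5 = 1.0000
Noncentrality parameter: δ = d·√(n/2) = 1.0000 × √(14/2) = 2.6458
Two-sided α = 0.05 → critical value z_{0.025} = 1.960.
Power = Φ(δ − 1.960) + Φ(−δ − 1.960) = Φ(0.686) + Φ(-4.606) = 0.7536 + 0.0000 = 0.7536.
Type II error: β = 1 − power = 1 − 0.7536 = 0.2464.

β ≈ 0.246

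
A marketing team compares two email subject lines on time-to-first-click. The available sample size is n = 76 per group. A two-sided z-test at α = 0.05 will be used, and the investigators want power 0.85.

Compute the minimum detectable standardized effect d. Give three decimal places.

d ≈ 0.486

Required noncentrality: δ = z_{0.025} + z_{0.15} = 1.960 + 1.036 = 2.996.
(Lower-tail contribution to power is negligible for δ > 0.)
δ = d·√(n/2) ⇒ d = δ/√(n/2) = 2.996/√(76/2) = 0.4861.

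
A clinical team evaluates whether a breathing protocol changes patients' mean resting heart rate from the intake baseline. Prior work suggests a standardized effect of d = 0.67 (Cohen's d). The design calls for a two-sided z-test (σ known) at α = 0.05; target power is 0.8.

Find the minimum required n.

Set Φ(δ − 1.960) = 0.8; then δ − 1.960 = Φ⁻¹(0.8) = 0.842, giving δ = 2.802.
(The Φ(−δ − z_{α/2}) term is vanishingly small for δ > 0 and is dropped in the standard sample-size formula.)
δ = d·√n ⇒ n = (δ/d)² = (2.802 / 0.67)² = 17.48.
Rounding up, n = 18.

n = 18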